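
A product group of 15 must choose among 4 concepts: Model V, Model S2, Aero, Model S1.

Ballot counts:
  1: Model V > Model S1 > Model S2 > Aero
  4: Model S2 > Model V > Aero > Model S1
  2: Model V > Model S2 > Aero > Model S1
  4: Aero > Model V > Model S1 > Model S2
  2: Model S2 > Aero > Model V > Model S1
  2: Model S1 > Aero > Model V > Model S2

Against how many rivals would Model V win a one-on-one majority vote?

Model V against each rival (15 engineers):
Model V vs Model S2: Model V preferred on 1+2+4+2 = 9 ballots; Model V wins 9–6.
Model V vs Aero: Model V preferred on 1+4+2 = 7 ballots; Aero wins 8–7.
Model V vs Model S1: Model V, 13–2.
Model V beats Model S2, Model S1; loses to Aero — 2 pairwise wins.

2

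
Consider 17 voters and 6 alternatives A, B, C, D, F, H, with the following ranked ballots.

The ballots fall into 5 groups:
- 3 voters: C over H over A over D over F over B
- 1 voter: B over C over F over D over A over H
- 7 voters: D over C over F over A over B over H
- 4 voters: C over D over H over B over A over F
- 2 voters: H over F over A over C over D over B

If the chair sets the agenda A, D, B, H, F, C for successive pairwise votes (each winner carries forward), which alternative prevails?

C

Round 1: A vs D — 5–12, D advances.
Round 2: D vs B — 16–1, D advances.
Round 3: D vs H — 12–5, D advances.
Round 4: D vs F — 14–3, D advances.
Round 5: D vs C — 7–10, C advances.
C survives the agenda.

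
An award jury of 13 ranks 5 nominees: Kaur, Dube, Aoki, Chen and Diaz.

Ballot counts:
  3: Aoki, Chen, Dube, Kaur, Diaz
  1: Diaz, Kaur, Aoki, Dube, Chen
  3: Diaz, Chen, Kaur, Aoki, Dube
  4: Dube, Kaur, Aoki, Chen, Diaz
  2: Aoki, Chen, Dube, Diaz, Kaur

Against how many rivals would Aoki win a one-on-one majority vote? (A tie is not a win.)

Aoki against each rival (13 jurors):
Aoki vs Kaur: 5 to 8, Kaur.
Aoki vs Dube: 3+1+3+2 = 9 for Aoki, 4 for Dube — Aoki by 9–4.
Aoki vs Chen: 10 to 3, Aoki.
Aoki vs Diaz: Aoki wins 9–4.
Aoki beats Dube, Chen, Diaz; loses to Kaur — 3 pairwise wins.

3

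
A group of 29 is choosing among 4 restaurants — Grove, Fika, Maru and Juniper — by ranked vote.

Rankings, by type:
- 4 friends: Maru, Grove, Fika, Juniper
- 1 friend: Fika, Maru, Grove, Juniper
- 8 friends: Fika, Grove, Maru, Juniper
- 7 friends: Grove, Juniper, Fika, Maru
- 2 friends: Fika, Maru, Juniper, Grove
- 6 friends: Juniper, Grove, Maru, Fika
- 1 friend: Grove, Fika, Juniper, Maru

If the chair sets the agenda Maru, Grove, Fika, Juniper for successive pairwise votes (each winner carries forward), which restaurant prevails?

Grove

Round 1: Maru vs Grove — 7–22, Grove advances.
Round 2: Grove vs Fika — 18–11, Grove advances.
Round 3: Grove vs Juniper — 21–8, Grove advances.
The agenda winner is Grove.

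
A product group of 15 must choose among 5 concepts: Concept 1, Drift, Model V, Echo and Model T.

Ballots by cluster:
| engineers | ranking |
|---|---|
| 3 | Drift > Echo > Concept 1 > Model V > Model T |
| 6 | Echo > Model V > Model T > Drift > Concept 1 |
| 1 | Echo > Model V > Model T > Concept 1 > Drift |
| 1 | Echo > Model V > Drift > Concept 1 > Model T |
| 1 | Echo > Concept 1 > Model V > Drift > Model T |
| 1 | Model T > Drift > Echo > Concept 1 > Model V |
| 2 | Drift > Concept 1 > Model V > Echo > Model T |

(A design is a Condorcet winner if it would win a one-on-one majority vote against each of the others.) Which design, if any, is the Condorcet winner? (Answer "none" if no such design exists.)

Pairwise majorities:
Concept 1 vs Drift: Concept 1 preferred on 1+1 = 2 ballots; Drift wins 13–2.
Concept 1 vs Model V: Concept 1 is ranked higher on 3+1+1+2 = 7 ballots, Model V on 8. Model V wins 8–7.
Concept 1–Echo: Echo 13–2.
Concept 1 vs Model T: Concept 1 preferred on 3+1+1+2 = 7 ballots; Model T wins 8–7.
Drift vs Model V: Drift is ranked higher on 3+1+2 = 6 ballots, Model V on 9. Model V wins 9–6.
Drift vs Echo: Drift is ranked higher on 3+1+2 = 6 ballots, Echo on 9. Echo wins 9–6.
Drift vs Model T: 3+1+1+2 = 7 for Drift, 8 for Model T — Model T by 8–7.
Model V vs Echo: Echo wins 13–2.
Model V vs Model T: Model V wins 14–1.
Echo vs Model T: Echo, 14–1.
Echo wins every pairwise contest, so Echo is the Condorcet winner.

Echo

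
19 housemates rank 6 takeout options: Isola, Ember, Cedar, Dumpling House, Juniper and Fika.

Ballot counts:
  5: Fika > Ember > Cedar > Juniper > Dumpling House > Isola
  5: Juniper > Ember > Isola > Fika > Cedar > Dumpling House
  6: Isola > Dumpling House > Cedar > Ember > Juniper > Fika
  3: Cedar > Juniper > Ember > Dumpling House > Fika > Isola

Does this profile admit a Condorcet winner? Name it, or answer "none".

Ember

Pairwise majorities:
Isola vs Ember: Ember, 13–6.
Isola vs Cedar: Isola is ranked higher on 5+6 = 11 ballots, Cedar on 8. Isola wins 11–8.
Isola vs Dumpling House: 11 to 8, Isola.
Isola vs Juniper: Juniper wins 13–6.
Isola vs Fika: 11 to 8, Isola.
Ember vs Cedar: Ember preferred on 5+5 = 10 ballots; Ember wins 10–9.
Ember vs Dumpling House: Ember, 13–6.
Ember vs Juniper: 5+6 = 11 for Ember, 8 for Juniper — Ember by 11–8.
Ember vs Fika: 5+6+3 = 14 for Ember, 5 for Fika — Ember by 14–5.
Cedar vs Dumpling House: 13 to 6, Cedar.
Cedar–Juniper: Cedar 14–5.
Cedar–Fika: Fika 10–9.
Dumpling House vs Juniper: Juniper, 13–6.
Dumpling House vs Fika: Fika, 10–9.
Juniper–Fika: Juniper 14–5.
Ember wins every pairwise contest, so Ember is the Condorcet winner.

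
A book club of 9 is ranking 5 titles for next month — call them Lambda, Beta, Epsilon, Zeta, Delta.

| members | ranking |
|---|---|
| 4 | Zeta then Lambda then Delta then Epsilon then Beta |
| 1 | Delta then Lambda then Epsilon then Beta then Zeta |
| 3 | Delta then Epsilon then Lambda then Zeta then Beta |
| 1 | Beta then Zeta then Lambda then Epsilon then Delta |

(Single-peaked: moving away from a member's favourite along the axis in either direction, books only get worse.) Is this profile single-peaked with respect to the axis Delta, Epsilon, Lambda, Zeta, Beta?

no

Axis positions: Delta=1, Epsilon=2, Lambda=3, Zeta=4, Beta=5.
Faction 1: ranking walks positions 4-3-1-2-5; Delta is ranked above Epsilon even though Epsilon lies between Delta and the peak Zeta on the axis — preferences dip and rise again. Not single-peaked.
Faction 2: ranking walks positions 1-3-2-5-4; Lambda is ranked above Epsilon even though Epsilon lies between Lambda and the peak Delta on the axis — preferences dip and rise again. Not single-peaked.
Faction 3 (peak Delta at position 1): ranking walks positions 1-2-3-4-5, expanding outward from the peak — single-peaked.
Faction 4 (peak Beta at position 5): ranking walks positions 5-4-3-2-1, expanding outward from the peak — single-peaked.
Faction 1 violates single-peakedness, so the profile is not single-peaked on this axis.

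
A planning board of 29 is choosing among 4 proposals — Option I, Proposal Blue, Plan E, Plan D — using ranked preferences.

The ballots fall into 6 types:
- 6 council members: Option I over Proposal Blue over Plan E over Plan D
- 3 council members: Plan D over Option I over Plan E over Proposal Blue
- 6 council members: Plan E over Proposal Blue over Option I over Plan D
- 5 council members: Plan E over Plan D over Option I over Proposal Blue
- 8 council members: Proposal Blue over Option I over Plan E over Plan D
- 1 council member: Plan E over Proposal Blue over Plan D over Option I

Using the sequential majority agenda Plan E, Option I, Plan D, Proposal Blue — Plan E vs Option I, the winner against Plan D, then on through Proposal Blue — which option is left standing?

Round 1: Plan E vs Option I — 12–17, Option I advances.
Round 2: Option I vs Plan D — 20–9, Option I advances.
Round 3: Option I vs Proposal Blue — 14–15, Proposal Blue advances.
Proposal Blue survives the agenda.

Proposal Blue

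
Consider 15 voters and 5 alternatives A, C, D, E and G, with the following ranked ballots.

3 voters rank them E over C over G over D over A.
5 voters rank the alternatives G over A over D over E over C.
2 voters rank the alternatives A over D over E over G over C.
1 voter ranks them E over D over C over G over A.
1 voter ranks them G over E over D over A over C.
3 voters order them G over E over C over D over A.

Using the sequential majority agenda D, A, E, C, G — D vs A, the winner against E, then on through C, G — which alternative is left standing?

G

Round 1: D vs A — 8–7, D advances.
Round 2: D vs E — 7–8, E advances.
Round 3: E vs C — 15–0, E advances.
Round 4: E vs G — 6–9, G advances.
The agenda winner is G.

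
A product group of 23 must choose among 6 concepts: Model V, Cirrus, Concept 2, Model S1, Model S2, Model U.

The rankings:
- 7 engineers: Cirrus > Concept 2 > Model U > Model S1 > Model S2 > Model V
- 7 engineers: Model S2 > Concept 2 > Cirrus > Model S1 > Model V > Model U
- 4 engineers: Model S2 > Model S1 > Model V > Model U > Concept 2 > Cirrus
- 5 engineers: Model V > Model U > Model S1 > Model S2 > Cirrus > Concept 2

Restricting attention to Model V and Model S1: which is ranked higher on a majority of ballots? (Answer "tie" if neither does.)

Model S1

Ballots ranking Model V above Model S1: 5.
Ballots ranking Model S1 above Model V: 23 − 5 = 18.
Model S1 wins the head-to-head 18–5.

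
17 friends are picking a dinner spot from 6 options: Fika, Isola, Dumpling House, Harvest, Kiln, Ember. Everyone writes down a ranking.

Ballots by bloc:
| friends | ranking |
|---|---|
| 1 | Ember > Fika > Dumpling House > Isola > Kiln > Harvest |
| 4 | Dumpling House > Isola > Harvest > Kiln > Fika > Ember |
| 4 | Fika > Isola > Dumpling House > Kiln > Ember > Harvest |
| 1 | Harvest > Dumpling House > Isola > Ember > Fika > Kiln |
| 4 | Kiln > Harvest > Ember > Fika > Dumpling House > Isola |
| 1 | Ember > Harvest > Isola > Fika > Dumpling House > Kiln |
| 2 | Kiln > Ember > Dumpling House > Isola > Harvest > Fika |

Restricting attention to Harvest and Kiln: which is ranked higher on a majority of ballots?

Kiln

Ballots ranking Harvest above Kiln: 4 + 1 + 1 = 6.
Ballots ranking Kiln above Harvest: 17 − 6 = 11.
Kiln wins the head-to-head 11–6.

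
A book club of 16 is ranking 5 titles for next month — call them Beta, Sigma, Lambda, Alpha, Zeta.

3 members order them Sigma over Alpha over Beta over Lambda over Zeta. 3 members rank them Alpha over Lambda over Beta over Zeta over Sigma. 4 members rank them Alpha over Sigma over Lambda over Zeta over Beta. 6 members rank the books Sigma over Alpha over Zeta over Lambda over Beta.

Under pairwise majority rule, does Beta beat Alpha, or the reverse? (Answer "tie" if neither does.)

Alpha

No ballot ranks Beta above Alpha: 0.
Ballots ranking Alpha above Beta: 16 − 0 = 16.
Alpha wins the head-to-head 16–0.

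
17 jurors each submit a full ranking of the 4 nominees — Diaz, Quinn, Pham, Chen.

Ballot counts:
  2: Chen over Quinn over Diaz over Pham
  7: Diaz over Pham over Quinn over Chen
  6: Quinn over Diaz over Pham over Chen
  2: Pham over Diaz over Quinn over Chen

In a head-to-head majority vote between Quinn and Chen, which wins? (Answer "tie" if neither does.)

Ballots ranking Quinn above Chen: 7 + 6 + 2 = 15.
Ballots ranking Chen above Quinn: 17 − 15 = 2.
Quinn wins the head-to-head 15–2.

Quinn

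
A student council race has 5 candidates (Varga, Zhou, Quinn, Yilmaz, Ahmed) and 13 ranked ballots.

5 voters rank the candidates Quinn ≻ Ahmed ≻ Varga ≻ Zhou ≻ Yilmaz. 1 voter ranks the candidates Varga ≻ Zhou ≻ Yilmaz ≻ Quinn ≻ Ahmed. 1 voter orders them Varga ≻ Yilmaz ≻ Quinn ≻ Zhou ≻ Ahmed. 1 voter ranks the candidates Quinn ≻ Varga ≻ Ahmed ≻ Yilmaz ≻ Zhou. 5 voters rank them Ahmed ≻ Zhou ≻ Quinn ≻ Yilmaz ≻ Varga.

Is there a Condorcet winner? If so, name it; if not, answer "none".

Quinn

Head-to-head results (13 voters):
Varga vs Zhou: Varga, 8–5.
Varga vs Quinn: Varga preferred on 1+1 = 2 ballots; Quinn wins 11–2.
Varga vs Yilmaz: 5+1+1+1 = 8 for Varga, 5 for Yilmaz — Varga by 8–5.
Varga vs Ahmed: Ahmed, 10–3.
Zhou vs Quinn: 1+5 = 6 for Zhou, 7 for Quinn — Quinn by 7–6.
Zhou vs Yilmaz: 5+1+5 = 11 for Zhou, 2 for Yilmaz — Zhou by 11–2.
Zhou vs Ahmed: Ahmed, 11–2.
Quinn vs Yilmaz: 5+1+5 = 11 for Quinn, 2 for Yilmaz — Quinn by 11–2.
Quinn vs Ahmed: Quinn, 8–5.
Yilmaz vs Ahmed: Yilmaz preferred on 1+1 = 2 ballots; Ahmed wins 11–2.
Quinn defeats every rival head-to-head and is the Condorcet winner.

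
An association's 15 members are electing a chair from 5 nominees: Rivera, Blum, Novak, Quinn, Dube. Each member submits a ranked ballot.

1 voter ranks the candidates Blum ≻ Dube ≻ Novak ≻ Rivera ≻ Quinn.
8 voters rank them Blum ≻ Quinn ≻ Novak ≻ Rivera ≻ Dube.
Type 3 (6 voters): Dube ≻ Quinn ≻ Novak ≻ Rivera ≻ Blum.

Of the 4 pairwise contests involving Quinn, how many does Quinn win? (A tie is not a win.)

Quinn against each rival (15 voters):
Quinn vs Rivera: Quinn wins 14–1.
Quinn vs Blum: 6 to 9, Blum.
Quinn vs Novak: Quinn, 14–1.
Quinn vs Dube: 8 for Quinn, 7 for Dube — Quinn by 8–7.
Quinn beats Rivera, Novak, Dube; loses to Blum — 3 pairwise wins.

3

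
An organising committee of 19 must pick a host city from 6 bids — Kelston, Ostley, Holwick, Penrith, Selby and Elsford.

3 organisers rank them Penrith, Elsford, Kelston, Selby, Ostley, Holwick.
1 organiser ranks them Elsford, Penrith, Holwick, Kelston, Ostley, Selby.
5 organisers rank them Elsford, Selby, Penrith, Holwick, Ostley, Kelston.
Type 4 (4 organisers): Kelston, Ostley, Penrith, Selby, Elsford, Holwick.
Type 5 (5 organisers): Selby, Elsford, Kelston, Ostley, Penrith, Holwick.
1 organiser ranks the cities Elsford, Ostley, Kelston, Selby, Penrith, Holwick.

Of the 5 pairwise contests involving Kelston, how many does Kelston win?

3

Kelston against each rival (19 organisers):
Kelston vs Ostley: Kelston is ranked higher on 3+1+4+5 = 13 ballots, Ostley on 6. Kelston wins 13–6.
Kelston vs Holwick: Kelston preferred on 3+4+5+1 = 13 ballots; Kelston wins 13–6.
Kelston vs Penrith: Kelston, 10–9.
Kelston vs Selby: 3+1+4+1 = 9 for Kelston, 10 for Selby — Selby by 10–9.
Kelston vs Elsford: Elsford, 15–4.
Kelston beats Ostley, Holwick, Penrith; loses to Selby, Elsford — 3 pairwise wins.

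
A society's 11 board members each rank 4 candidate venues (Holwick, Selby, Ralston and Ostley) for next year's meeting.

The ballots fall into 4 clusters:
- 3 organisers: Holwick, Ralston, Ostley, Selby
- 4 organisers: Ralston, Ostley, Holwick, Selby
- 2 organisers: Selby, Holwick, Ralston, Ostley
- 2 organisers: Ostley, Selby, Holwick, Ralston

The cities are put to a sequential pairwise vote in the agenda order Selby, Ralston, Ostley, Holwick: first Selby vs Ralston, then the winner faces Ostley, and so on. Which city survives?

Holwick

Round 1: Selby vs Ralston — 4–7, Ralston advances.
Round 2: Ralston vs Ostley — 9–2, Ralston advances.
Round 3: Ralston vs Holwick — 4–7, Holwick advances.
Holwick survives the agenda.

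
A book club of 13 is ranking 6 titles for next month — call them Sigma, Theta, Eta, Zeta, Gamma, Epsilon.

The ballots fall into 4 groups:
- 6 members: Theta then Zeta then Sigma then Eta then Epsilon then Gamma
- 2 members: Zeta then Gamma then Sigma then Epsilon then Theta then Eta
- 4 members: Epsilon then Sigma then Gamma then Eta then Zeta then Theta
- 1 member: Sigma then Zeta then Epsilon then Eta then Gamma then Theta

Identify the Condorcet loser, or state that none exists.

Head-to-head results (13 members):
Sigma vs Theta: 2+4+1 = 7 for Sigma, 6 for Theta — Sigma by 7–6.
Sigma vs Eta: Sigma wins 13–0.
Sigma–Zeta: Zeta 8–5.
Sigma vs Gamma: Sigma, 11–2.
Sigma–Epsilon: Sigma 9–4.
Theta vs Eta: Theta preferred on 6+2 = 8 ballots; Theta wins 8–5.
Theta–Zeta: Zeta 7–6.
Theta vs Gamma: 6 to 7, Gamma.
Theta vs Epsilon: Epsilon, 7–6.
Eta–Zeta: Zeta 9–4.
Eta vs Gamma: 6+1 = 7 for Eta, 6 for Gamma — Eta by 7–6.
Eta vs Epsilon: Epsilon, 7–6.
Zeta vs Gamma: 6+2+1 = 9 for Zeta, 4 for Gamma — Zeta by 9–4.
Zeta–Epsilon: Zeta 9–4.
Gamma–Epsilon: Epsilon 11–2.
Every book wins at least one matchup (Sigma beats Theta; Theta beats Eta; Eta beats Gamma; Zeta beats Sigma; Gamma beats Theta; Epsilon beats Theta), so there is no Condorcet loser.

none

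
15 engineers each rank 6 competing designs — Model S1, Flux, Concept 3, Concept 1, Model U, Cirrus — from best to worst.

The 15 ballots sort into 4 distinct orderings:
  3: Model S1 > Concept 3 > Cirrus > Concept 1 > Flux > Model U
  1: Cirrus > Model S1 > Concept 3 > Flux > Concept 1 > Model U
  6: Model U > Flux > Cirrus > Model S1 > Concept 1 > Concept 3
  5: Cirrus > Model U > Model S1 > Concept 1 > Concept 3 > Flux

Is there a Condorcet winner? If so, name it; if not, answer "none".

Check each pair by majority over 15 ballots:
Model S1 vs Flux: 9 to 6, Model S1.
Model S1 vs Concept 3: Model S1 is ranked higher on 3+1+6+5 = 15 ballots, Concept 3 on 0. Model S1 wins 15–0.
Model S1 vs Concept 1: Model S1 is ranked higher on 3+1+6+5 = 15 ballots, Concept 1 on 0. Model S1 wins 15–0.
Model S1 vs Model U: Model S1 is ranked higher on 3+1 = 4 ballots, Model U on 11. Model U wins 11–4.
Model S1 vs Cirrus: Model S1 is ranked higher on 3 ballots, Cirrus on 12. Cirrus wins 12–3.
Flux vs Concept 3: Flux preferred on 6 ballots; Concept 3 wins 9–6.
Flux vs Concept 1: Flux preferred on 1+6 = 7 ballots; Concept 1 wins 8–7.
Flux vs Model U: Flux is ranked higher on 3+1 = 4 ballots, Model U on 11. Model U wins 11–4.
Flux vs Cirrus: Flux is ranked higher on 6 ballots, Cirrus on 9. Cirrus wins 9–6.
Concept 3 vs Concept 1: Concept 3 is ranked higher on 3+1 = 4 ballots, Concept 1 on 11. Concept 1 wins 11–4.
Concept 3 vs Model U: Concept 3 preferred on 3+1 = 4 ballots; Model U wins 11–4.
Concept 3 vs Cirrus: 3 for Concept 3, 12 for Cirrus — Cirrus by 12–3.
Concept 1 vs Model U: Concept 1 is ranked higher on 3+1 = 4 ballots, Model U on 11. Model U wins 11–4.
Concept 1 vs Cirrus: 0 for Concept 1, 15 for Cirrus — Cirrus by 15–0.
Model U vs Cirrus: Model U preferred on 6 ballots; Cirrus wins 9–6.
Cirrus defeats every rival head-to-head and is the Condorcet winner.

Cirrus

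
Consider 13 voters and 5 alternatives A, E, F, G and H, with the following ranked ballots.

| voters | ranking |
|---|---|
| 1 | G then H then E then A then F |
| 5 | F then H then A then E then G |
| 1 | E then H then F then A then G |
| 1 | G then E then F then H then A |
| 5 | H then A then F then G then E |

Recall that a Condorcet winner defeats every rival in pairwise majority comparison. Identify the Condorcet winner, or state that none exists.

H

Pairwise majorities:
A vs E: A, 10–3.
A vs F: F wins 7–6.
A vs G: A wins 11–2.
A vs H: H, 13–0.
E vs F: F wins 10–3.
E vs G: G wins 7–6.
E vs H: H, 11–2.
F–G: F 11–2.
F vs H: H wins 7–6.
G vs H: H, 11–2.
H beats each of A, E, F, G — H is the Condorcet winner.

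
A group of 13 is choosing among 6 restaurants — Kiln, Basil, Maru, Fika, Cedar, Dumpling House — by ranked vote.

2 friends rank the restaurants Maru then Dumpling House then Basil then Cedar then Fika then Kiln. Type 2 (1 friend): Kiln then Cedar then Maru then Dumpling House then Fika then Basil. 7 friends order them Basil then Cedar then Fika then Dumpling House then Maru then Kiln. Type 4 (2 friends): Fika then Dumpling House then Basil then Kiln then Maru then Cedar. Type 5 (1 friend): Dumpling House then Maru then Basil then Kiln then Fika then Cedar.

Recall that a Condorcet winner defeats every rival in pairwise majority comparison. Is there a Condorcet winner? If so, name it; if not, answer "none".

Basil

Head-to-head results (13 friends):
Kiln vs Basil: Basil wins 12–1.
Kiln vs Maru: Maru wins 10–3.
Kiln vs Fika: Fika wins 11–2.
Kiln–Cedar: Cedar 9–4.
Kiln–Dumpling House: Dumpling House 12–1.
Basil–Maru: Basil 9–4.
Basil vs Fika: Basil wins 10–3.
Basil vs Cedar: Basil wins 12–1.
Basil vs Dumpling House: Basil wins 7–6.
Maru vs Fika: Fika wins 9–4.
Maru vs Cedar: Cedar wins 8–5.
Maru–Dumpling House: Dumpling House 10–3.
Fika vs Cedar: Cedar wins 10–3.
Fika vs Dumpling House: Fika, 9–4.
Cedar vs Dumpling House: Cedar wins 8–5.
Only Basil has no losses; Basil is the Condorcet winner.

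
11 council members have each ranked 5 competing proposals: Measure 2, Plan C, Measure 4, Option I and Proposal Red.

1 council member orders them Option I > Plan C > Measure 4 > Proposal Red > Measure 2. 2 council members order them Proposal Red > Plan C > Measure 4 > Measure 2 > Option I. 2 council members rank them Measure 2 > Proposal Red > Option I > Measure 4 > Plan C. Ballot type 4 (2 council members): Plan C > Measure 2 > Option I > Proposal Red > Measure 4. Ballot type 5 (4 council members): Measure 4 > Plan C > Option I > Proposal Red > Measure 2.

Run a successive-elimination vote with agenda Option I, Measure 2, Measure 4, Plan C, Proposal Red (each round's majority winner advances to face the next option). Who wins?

Round 1: Option I vs Measure 2 — 5–6, Measure 2 advances.
Round 2: Measure 2 vs Measure 4 — 4–7, Measure 4 advances.
Round 3: Measure 4 vs Plan C — 6–5, Measure 4 advances.
Round 4: Measure 4 vs Proposal Red — 5–6, Proposal Red advances.
The agenda winner is Proposal Red.

Proposal Red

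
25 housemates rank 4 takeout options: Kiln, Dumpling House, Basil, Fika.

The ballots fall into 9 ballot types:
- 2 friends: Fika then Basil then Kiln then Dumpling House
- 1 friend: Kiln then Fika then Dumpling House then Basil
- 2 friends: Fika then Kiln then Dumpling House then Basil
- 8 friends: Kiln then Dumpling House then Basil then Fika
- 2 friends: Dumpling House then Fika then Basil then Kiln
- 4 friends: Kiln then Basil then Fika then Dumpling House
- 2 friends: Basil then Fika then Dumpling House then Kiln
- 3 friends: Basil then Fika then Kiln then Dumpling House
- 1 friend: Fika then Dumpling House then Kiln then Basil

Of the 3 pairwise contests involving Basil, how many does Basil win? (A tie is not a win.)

1

Basil against each rival (25 friends):
Basil vs Kiln: Kiln wins 16–9.
Basil–Dumpling House: Dumpling House 14–11.
Basil vs Fika: Basil, 17–8.
Basil beats Fika; loses to Kiln, Dumpling House — 1 pairwise win.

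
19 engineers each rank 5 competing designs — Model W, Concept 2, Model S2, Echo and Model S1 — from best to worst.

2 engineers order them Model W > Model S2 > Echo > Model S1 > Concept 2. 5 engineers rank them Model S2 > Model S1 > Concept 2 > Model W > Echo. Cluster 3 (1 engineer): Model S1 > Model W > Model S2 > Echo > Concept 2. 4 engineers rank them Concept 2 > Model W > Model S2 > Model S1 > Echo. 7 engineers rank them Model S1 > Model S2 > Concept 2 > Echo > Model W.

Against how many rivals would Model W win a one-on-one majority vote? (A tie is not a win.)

Model W against each rival (19 engineers):
Model W vs Concept 2: Model W preferred on 2+1 = 3 ballots; Concept 2 wins 16–3.
Model W vs Model S2: Model S2, 12–7.
Model W vs Echo: 12 to 7, Model W.
Model W vs Model S1: Model W is ranked higher on 2+4 = 6 ballots, Model S1 on 13. Model S1 wins 13–6.
Model W beats Echo; loses to Concept 2, Model S2, Model S1 — 1 pairwise win.

1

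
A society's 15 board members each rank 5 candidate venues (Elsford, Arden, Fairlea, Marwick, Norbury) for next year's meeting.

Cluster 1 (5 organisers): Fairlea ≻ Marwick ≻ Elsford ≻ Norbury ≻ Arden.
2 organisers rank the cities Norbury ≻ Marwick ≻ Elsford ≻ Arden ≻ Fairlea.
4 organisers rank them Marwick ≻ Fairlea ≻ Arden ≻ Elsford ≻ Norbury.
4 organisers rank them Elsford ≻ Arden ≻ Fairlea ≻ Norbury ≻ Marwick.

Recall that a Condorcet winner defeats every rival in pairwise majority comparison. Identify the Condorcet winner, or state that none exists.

Fairlea

Check each pair by majority over 15 ballots:
Elsford vs Arden: Elsford wins 11–4.
Elsford vs Fairlea: Fairlea wins 9–6.
Elsford vs Marwick: Marwick, 11–4.
Elsford–Norbury: Elsford 13–2.
Arden–Fairlea: Fairlea 9–6.
Arden vs Marwick: Marwick, 11–4.
Arden–Norbury: Arden 8–7.
Fairlea vs Marwick: Fairlea, 9–6.
Fairlea–Norbury: Fairlea 13–2.
Marwick vs Norbury: Marwick, 9–6.
Fairlea wins every pairwise contest, so Fairlea is the Condorcet winner.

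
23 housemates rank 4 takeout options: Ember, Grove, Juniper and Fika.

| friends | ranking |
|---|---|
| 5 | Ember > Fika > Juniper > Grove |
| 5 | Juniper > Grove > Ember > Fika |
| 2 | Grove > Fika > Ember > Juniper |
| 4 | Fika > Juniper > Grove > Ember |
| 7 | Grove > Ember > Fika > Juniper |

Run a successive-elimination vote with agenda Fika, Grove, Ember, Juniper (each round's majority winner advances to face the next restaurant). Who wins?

Juniper

Round 1: Fika vs Grove — 9–14, Grove advances.
Round 2: Grove vs Ember — 18–5, Grove advances.
Round 3: Grove vs Juniper — 9–14, Juniper advances.
The agenda winner is Juniper.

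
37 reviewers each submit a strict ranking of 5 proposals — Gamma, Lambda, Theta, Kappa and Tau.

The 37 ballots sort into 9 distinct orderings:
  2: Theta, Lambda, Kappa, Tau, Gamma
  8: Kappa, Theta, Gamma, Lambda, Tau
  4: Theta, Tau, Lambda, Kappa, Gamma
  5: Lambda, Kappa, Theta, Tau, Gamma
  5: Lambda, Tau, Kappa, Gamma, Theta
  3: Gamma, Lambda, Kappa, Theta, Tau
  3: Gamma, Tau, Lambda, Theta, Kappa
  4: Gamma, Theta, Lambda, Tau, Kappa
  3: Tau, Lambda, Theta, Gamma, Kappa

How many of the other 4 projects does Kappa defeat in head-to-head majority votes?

Kappa against each rival (37 reviewers):
Kappa vs Gamma: Kappa, 24–13.
Kappa vs Lambda: Lambda wins 29–8.
Kappa–Theta: Kappa 21–16.
Kappa–Tau: Tau 19–18.
Kappa beats Gamma, Theta; loses to Lambda, Tau — 2 pairwise wins.

2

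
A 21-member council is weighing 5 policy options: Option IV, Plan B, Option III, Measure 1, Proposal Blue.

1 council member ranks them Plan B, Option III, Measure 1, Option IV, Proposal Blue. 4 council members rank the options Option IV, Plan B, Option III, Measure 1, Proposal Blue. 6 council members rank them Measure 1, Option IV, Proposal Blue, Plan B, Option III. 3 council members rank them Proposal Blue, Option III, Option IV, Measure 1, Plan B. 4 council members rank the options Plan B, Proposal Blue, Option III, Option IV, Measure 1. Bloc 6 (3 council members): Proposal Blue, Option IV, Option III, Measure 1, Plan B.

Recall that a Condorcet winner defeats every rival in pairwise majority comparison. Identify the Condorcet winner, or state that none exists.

Option IV

Head-to-head results (21 council members):
Option IV–Plan B: Option IV 16–5.
Option IV vs Option III: Option IV wins 13–8.
Option IV vs Measure 1: Option IV wins 14–7.
Option IV vs Proposal Blue: Option IV, 11–10.
Plan B vs Option III: Plan B wins 15–6.
Plan B vs Measure 1: Measure 1, 12–9.
Plan B vs Proposal Blue: Proposal Blue, 12–9.
Option III–Measure 1: Option III 15–6.
Option III vs Proposal Blue: Proposal Blue wins 16–5.
Measure 1–Proposal Blue: Measure 1 11–10.
Only Option IV has no losses; Option IV is the Condorcet winner.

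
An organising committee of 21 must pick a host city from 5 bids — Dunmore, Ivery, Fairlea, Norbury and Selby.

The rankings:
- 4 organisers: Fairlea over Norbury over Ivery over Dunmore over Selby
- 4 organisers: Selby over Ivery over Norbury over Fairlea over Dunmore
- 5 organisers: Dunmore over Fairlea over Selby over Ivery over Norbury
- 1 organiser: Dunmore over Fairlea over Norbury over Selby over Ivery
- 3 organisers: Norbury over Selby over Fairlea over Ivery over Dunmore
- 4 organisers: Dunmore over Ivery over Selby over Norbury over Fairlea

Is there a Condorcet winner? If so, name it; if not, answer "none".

Head-to-head results (21 organisers):
Dunmore vs Ivery: 5+1+4 = 10 for Dunmore, 11 for Ivery — Ivery by 11–10.
Dunmore vs Fairlea: Dunmore is ranked higher on 5+1+4 = 10 ballots, Fairlea on 11. Fairlea wins 11–10.
Dunmore vs Norbury: Dunmore is ranked higher on 5+1+4 = 10 ballots, Norbury on 11. Norbury wins 11–10.
Dunmore vs Selby: Dunmore is ranked higher on 4+5+1+4 = 14 ballots, Selby on 7. Dunmore wins 14–7.
Ivery vs Fairlea: 8 to 13, Fairlea.
Ivery vs Norbury: 13 to 8, Ivery.
Ivery vs Selby: Ivery is ranked higher on 4+4 = 8 ballots, Selby on 13. Selby wins 13–8.
Fairlea vs Norbury: Fairlea is ranked higher on 4+5+1 = 10 ballots, Norbury on 11. Norbury wins 11–10.
Fairlea vs Selby: Fairlea is ranked higher on 4+5+1 = 10 ballots, Selby on 11. Selby wins 11–10.
Norbury vs Selby: Norbury preferred on 4+1+3 = 8 ballots; Selby wins 13–8.
Each city drops at least one matchup (Dunmore loses to Ivery; Ivery loses to Fairlea; Fairlea loses to Norbury; Norbury loses to Ivery; Selby loses to Dunmore); the cycle Dunmore → Selby → Ivery → Dunmore rules out a Condorcet winner.

none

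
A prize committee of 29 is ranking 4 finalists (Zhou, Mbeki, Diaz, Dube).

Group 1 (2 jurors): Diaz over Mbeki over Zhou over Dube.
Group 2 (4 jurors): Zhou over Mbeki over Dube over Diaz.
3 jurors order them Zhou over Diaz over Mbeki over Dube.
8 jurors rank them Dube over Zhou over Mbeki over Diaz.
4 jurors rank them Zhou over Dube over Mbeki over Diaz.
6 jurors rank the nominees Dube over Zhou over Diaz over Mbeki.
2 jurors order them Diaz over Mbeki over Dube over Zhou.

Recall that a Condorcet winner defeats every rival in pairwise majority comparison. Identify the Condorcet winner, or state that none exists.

Head-to-head results (29 jurors):
Zhou vs Mbeki: 25 to 4, Zhou.
Zhou vs Diaz: 25 to 4, Zhou.
Zhou vs Dube: Zhou is ranked higher on 2+4+3+4 = 13 ballots, Dube on 16. Dube wins 16–13.
Mbeki vs Diaz: Mbeki is ranked higher on 4+8+4 = 16 ballots, Diaz on 13. Mbeki wins 16–13.
Mbeki vs Dube: Mbeki preferred on 2+4+3+2 = 11 ballots; Dube wins 18–11.
Diaz vs Dube: Diaz preferred on 2+3+2 = 7 ballots; Dube wins 22–7.
Dube wins every pairwise contest, so Dube is the Condorcet winner.

Dube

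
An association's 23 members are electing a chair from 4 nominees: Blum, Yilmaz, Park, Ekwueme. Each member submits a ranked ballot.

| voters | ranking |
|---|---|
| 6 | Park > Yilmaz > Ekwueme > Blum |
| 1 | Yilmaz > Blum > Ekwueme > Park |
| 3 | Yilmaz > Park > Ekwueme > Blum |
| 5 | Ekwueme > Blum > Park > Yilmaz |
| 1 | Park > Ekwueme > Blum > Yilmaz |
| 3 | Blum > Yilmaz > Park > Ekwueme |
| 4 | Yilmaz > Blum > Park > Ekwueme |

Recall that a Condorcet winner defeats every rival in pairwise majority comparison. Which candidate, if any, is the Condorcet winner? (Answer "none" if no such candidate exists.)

none

Check each pair by majority over 23 ballots:
Blum vs Yilmaz: Yilmaz, 14–9.
Blum vs Park: Blum, 13–10.
Blum vs Ekwueme: Ekwueme, 15–8.
Yilmaz vs Park: Park, 12–11.
Yilmaz vs Ekwueme: Yilmaz, 17–6.
Park–Ekwueme: Park 17–6.
Every candidate loses at least once (Blum loses to Yilmaz; Yilmaz loses to Park; Park loses to Blum; Ekwueme loses to Yilmaz). The majority relation contains the cycle Blum beats Park beats Yilmaz beats Blum, so there is no Condorcet winner.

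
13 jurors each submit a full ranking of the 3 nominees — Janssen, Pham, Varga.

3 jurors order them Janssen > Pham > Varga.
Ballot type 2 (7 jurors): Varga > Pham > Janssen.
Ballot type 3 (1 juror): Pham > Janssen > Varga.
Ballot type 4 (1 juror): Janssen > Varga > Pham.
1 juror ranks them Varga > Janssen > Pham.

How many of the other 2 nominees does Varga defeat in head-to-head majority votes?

2

Varga against each rival (13 jurors):
Varga vs Janssen: Varga wins 8–5.
Varga vs Pham: Varga is ranked higher on 7+1+1 = 9 ballots, Pham on 4. Varga wins 9–4.
Varga beats Janssen, Pham — 2 pairwise wins.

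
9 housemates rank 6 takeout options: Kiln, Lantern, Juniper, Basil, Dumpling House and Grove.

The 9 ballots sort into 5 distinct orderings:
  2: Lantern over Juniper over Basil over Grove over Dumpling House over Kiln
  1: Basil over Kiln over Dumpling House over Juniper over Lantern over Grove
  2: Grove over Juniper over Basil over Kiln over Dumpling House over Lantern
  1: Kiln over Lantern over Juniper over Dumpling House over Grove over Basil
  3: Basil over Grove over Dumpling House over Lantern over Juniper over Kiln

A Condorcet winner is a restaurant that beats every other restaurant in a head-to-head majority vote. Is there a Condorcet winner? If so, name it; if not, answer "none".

Pairwise majorities:
Kiln–Lantern: Lantern 5–4.
Kiln–Juniper: Juniper 7–2.
Kiln vs Basil: Basil wins 8–1.
Kiln vs Dumpling House: Dumpling House wins 5–4.
Kiln vs Grove: Grove, 7–2.
Lantern–Juniper: Lantern 6–3.
Lantern vs Basil: Basil, 6–3.
Lantern vs Dumpling House: Dumpling House wins 6–3.
Lantern vs Grove: Grove, 5–4.
Juniper vs Basil: Juniper, 5–4.
Juniper vs Dumpling House: Juniper, 5–4.
Juniper vs Grove: Grove wins 5–4.
Basil vs Dumpling House: Basil wins 8–1.
Basil vs Grove: Basil wins 6–3.
Dumpling House vs Grove: Grove, 7–2.
Every restaurant loses at least once (Kiln loses to Lantern; Lantern loses to Basil; Juniper loses to Lantern; Basil loses to Juniper; Dumpling House loses to Juniper; Grove loses to Basil). The majority relation contains the cycle Lantern beats Juniper beats Basil beats Lantern, so there is no Condorcet winner.

none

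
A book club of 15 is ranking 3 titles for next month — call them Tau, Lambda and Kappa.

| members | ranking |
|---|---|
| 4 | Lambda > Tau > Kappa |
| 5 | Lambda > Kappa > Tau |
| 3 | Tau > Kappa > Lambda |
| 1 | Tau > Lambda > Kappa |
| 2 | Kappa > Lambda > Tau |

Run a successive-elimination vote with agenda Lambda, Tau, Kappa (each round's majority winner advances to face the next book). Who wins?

Round 1: Lambda vs Tau — 11–4, Lambda advances.
Round 2: Lambda vs Kappa — 10–5, Lambda advances.
Lambda survives the agenda.

Lambda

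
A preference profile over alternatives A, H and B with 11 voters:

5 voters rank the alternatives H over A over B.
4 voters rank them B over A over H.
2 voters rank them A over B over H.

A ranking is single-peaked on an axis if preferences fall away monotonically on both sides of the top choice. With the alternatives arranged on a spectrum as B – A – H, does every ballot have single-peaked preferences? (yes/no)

yes

Axis positions: B=1, A=2, H=3.
Ballot type 1 (peak H at position 3): ranking walks positions 3-2-1, expanding outward from the peak — single-peaked.
Ballot type 2 (peak B at position 1): ranking walks positions 1-2-3, expanding outward from the peak — single-peaked.
Ballot type 3 (peak A at position 2): ranking walks positions 2-1-3, expanding outward from the peak — single-peaked.
Every ranking is single-peaked on this axis.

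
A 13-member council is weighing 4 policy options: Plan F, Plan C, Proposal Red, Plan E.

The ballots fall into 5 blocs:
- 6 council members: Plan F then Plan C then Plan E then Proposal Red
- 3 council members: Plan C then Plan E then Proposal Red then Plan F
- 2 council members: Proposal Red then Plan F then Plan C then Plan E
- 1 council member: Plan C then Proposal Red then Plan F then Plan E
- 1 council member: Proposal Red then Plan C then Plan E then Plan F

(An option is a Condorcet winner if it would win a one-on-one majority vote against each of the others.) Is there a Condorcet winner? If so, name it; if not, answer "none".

Check each pair by majority over 13 ballots:
Plan F vs Plan C: 6+2 = 8 for Plan F, 5 for Plan C — Plan F by 8–5.
Plan F vs Proposal Red: Plan F preferred on 6 ballots; Proposal Red wins 7–6.
Plan F vs Plan E: Plan F preferred on 6+2+1 = 9 ballots; Plan F wins 9–4.
Plan C vs Proposal Red: 6+3+1 = 10 for Plan C, 3 for Proposal Red — Plan C by 10–3.
Plan C vs Plan E: 6+3+2+1+1 = 13 for Plan C, 0 for Plan E — Plan C by 13–0.
Proposal Red vs Plan E: Proposal Red preferred on 2+1+1 = 4 ballots; Plan E wins 9–4.
Every option loses at least once (Plan F loses to Proposal Red; Plan C loses to Plan F; Proposal Red loses to Plan C; Plan E loses to Plan F). The majority relation contains the cycle Plan F beats Plan C beats Proposal Red beats Plan F, so there is no Condorcet winner.

none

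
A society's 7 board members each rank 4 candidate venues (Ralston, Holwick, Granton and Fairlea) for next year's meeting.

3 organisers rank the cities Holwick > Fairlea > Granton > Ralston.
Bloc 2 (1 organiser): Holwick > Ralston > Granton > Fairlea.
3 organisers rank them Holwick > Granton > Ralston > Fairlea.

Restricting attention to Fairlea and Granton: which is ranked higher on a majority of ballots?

Granton

Ballots ranking Fairlea above Granton: 3.
Ballots ranking Granton above Fairlea: 7 − 3 = 4.
Granton wins the head-to-head 4–3.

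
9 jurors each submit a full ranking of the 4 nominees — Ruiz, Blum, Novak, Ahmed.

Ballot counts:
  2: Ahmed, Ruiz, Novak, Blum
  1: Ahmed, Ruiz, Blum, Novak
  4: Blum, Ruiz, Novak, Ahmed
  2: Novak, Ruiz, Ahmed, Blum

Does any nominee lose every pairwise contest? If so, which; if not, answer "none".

none

Pairwise majorities:
Ruiz vs Blum: Ruiz is ranked higher on 2+1+2 = 5 ballots, Blum on 4. Ruiz wins 5–4.
Ruiz vs Novak: Ruiz wins 7–2.
Ruiz vs Ahmed: 6 to 3, Ruiz.
Blum vs Novak: 5 to 4, Blum.
Blum vs Ahmed: 4 to 5, Ahmed.
Novak vs Ahmed: Novak, 6–3.
Every nominee wins at least one matchup (Ruiz beats Blum; Blum beats Novak; Novak beats Ahmed; Ahmed beats Blum), so there is no Condorcet loser.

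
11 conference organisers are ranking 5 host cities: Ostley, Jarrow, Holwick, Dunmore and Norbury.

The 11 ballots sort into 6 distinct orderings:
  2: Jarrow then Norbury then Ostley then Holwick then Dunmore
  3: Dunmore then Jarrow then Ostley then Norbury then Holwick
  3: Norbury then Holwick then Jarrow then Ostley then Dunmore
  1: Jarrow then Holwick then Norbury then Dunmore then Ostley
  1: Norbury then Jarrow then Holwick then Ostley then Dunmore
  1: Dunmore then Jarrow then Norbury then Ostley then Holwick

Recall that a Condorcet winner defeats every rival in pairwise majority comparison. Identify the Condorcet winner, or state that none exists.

Head-to-head results (11 organisers):
Ostley vs Jarrow: Ostley preferred on 0 ballots; Jarrow wins 11–0.
Ostley vs Holwick: Ostley is ranked higher on 2+3+1 = 6 ballots, Holwick on 5. Ostley wins 6–5.
Ostley vs Dunmore: Ostley is ranked higher on 2+3+1 = 6 ballots, Dunmore on 5. Ostley wins 6–5.
Ostley vs Norbury: 3 to 8, Norbury.
Jarrow vs Holwick: Jarrow preferred on 2+3+1+1+1 = 8 ballots; Jarrow wins 8–3.
Jarrow vs Dunmore: 2+3+1+1 = 7 for Jarrow, 4 for Dunmore — Jarrow by 7–4.
Jarrow vs Norbury: 2+3+1+1 = 7 for Jarrow, 4 for Norbury — Jarrow by 7–4.
Holwick vs Dunmore: 2+3+1+1 = 7 for Holwick, 4 for Dunmore — Holwick by 7–4.
Holwick vs Norbury: Holwick is ranked higher on 1 ballot, Norbury on 10. Norbury wins 10–1.
Dunmore vs Norbury: Dunmore preferred on 3+1 = 4 ballots; Norbury wins 7–4.
Jarrow defeats every rival head-to-head and is the Condorcet winner.

Jarrow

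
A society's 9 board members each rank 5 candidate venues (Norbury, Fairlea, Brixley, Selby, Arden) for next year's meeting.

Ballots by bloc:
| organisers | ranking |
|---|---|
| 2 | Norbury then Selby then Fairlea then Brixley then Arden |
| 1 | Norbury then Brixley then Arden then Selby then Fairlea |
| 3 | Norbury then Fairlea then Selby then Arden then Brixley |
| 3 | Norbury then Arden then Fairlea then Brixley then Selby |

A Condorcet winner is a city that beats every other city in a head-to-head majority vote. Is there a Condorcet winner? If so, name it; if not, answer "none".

Norbury

Check each pair by majority over 9 ballots:
Norbury vs Fairlea: 2+1+3+3 = 9 for Norbury, 0 for Fairlea — Norbury by 9–0.
Norbury vs Brixley: Norbury is ranked higher on 2+1+3+3 = 9 ballots, Brixley on 0. Norbury wins 9–0.
Norbury–Selby: Norbury 9–0.
Norbury vs Arden: Norbury is ranked higher on 2+1+3+3 = 9 ballots, Arden on 0. Norbury wins 9–0.
Fairlea vs Brixley: Fairlea is ranked higher on 2+3+3 = 8 ballots, Brixley on 1. Fairlea wins 8–1.
Fairlea vs Selby: Fairlea is ranked higher on 3+3 = 6 ballots, Selby on 3. Fairlea wins 6–3.
Fairlea vs Arden: 2+3 = 5 for Fairlea, 4 for Arden — Fairlea by 5–4.
Brixley vs Selby: 1+3 = 4 for Brixley, 5 for Selby — Selby by 5–4.
Brixley vs Arden: 3 to 6, Arden.
Selby vs Arden: Selby is ranked higher on 2+3 = 5 ballots, Arden on 4. Selby wins 5–4.
Only Norbury has no losses; Norbury is the Condorcet winner.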